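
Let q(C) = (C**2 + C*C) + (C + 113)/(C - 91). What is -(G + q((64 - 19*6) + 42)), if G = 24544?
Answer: -814141/33 ≈ -24671.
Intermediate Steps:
q(C) = 2*C**2 + (113 + C)/(-91 + C) (q(C) = (C**2 + C**2) + (113 + C)/(-91 + C) = 2*C**2 + (113 + C)/(-91 + C))
-(G + q((64 - 19*6) + 42)) = -(24544 + (113 + ((64 - 19*6) + 42) - 182*((64 - 19*6) + 42)**2 + 2*((64 - 19*6) + 42)**3)/(-91 + ((64 - 19*6) + 42))) = -(24544 + (113 + ((64 - 114) + 42) - 182*((64 - 114) + 42)**2 + 2*((64 - 114) + 42)**3)/(-91 + ((64 - 114) + 42))) = -(24544 + (113 + (-50 + 42) - 182*(-50 + 42)**2 + 2*(-50 + 42)**3)/(-91 + (-50 + 42))) = -(24544 + (113 - 8 - 182*(-8)**2 + 2*(-8)**3)/(-91 - 8)) = -(24544 + (113 - 8 - 182*64 + 2*(-512))/(-99)) = -(24544 - (113 - 8 - 11648 - 1024)/99) = -(24544 - 1/99*(-12567)) = -(24544 + 4189/33) = -1*814141/33 = -814141/33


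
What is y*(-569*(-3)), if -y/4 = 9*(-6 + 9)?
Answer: -184356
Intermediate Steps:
y = -108 (y = -36*(-6 + 9) = -36*3 = -4*27 = -108)
y*(-569*(-3)) = -(-61452)*(-3) = -108*1707 = -184356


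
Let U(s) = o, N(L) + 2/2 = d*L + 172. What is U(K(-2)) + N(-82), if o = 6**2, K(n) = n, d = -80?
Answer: 6767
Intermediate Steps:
N(L) = 171 - 80*L (N(L) = -1 + (-80*L + 172) = -1 + (172 - 80*L) = 171 - 80*L)
o = 36
U(s) = 36
U(K(-2)) + N(-82) = 36 + (171 - 80*(-82)) = 36 + (171 + 6560) = 36 + 6731 = 6767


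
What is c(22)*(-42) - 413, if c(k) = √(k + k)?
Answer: -413 - 84*√11 ≈ -691.60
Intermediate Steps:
c(k) = √2*√k (c(k) = √(2*k) = √2*√k)
c(22)*(-42) - 413 = (√2*√22)*(-42) - 413 = (2*√11)*(-42) - 413 = -84*√11 - 413 = -413 - 84*√11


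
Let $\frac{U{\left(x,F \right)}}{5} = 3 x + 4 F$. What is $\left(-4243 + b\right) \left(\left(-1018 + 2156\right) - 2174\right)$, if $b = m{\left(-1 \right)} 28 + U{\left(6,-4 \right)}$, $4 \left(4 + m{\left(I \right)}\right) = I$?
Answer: $4508672$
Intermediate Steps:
$m{\left(I \right)} = -4 + \frac{I}{4}$
$U{\left(x,F \right)} = 15 x + 20 F$ ($U{\left(x,F \right)} = 5 \left(3 x + 4 F\right) = 15 x + 20 F$)
$b = -109$ ($b = \left(-4 + \frac{1}{4} \left(-1\right)\right) 28 + \left(15 \cdot 6 + 20 \left(-4\right)\right) = \left(-4 - \frac{1}{4}\right) 28 + \left(90 - 80\right) = \left(- \frac{17}{4}\right) 28 + 10 = -119 + 10 = -109$)
$\left(-4243 + b\right) \left(\left(-1018 + 2156\right) - 2174\right) = \left(-4243 - 109\right) \left(\left(-1018 + 2156\right) - 2174\right) = - 4352 \left(1138 - 2174\right) = \left(-4352\right) \left(-1036\right) = 4508672$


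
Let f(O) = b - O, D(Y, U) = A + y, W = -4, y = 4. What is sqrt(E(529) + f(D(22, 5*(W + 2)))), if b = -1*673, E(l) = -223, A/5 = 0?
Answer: 30*I ≈ 30.0*I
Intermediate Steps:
A = 0 (A = 5*0 = 0)
b = -673
D(Y, U) = 4 (D(Y, U) = 0 + 4 = 4)
f(O) = -673 - O
sqrt(E(529) + f(D(22, 5*(W + 2)))) = sqrt(-223 + (-673 - 1*4)) = sqrt(-223 + (-673 - 4)) = sqrt(-223 - 677) = sqrt(-900) = 30*I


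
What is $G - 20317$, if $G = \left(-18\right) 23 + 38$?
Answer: $-20693$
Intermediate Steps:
$G = -376$ ($G = -414 + 38 = -376$)
$G - 20317 = -376 - 20317 = -20693$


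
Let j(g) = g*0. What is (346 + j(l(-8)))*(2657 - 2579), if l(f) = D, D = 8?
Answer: 26988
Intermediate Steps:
l(f) = 8
j(g) = 0
(346 + j(l(-8)))*(2657 - 2579) = (346 + 0)*(2657 - 2579) = 346*78 = 26988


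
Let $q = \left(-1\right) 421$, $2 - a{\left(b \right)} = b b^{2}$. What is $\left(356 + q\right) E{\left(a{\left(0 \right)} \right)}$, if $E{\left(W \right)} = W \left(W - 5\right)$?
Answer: $390$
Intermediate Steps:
$a{\left(b \right)} = 2 - b^{3}$ ($a{\left(b \right)} = 2 - b b^{2} = 2 - b^{3}$)
$q = -421$
$E{\left(W \right)} = W \left(-5 + W\right)$
$\left(356 + q\right) E{\left(a{\left(0 \right)} \right)} = \left(356 - 421\right) \left(2 - 0^{3}\right) \left(-5 + \left(2 - 0^{3}\right)\right) = - 65 \left(2 - 0\right) \left(-5 + \left(2 - 0\right)\right) = - 65 \left(2 + 0\right) \left(-5 + \left(2 + 0\right)\right) = - 65 \cdot 2 \left(-5 + 2\right) = - 65 \cdot 2 \left(-3\right) = \left(-65\right) \left(-6\right) = 390$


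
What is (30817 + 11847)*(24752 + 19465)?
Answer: 1886474088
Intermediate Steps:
(30817 + 11847)*(24752 + 19465) = 42664*44217 = 1886474088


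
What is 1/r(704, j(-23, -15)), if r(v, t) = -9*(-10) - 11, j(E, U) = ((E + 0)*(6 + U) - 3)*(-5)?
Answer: 1/79 ≈ 0.012658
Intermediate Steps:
j(E, U) = 15 - 5*E*(6 + U) (j(E, U) = (E*(6 + U) - 3)*(-5) = (-3 + E*(6 + U))*(-5) = 15 - 5*E*(6 + U))
r(v, t) = 79 (r(v, t) = 90 - 11 = 79)
1/r(704, j(-23, -15)) = 1/79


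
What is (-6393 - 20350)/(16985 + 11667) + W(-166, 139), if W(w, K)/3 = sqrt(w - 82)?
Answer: -26743/28652 + 6*I*sqrt(62) ≈ -0.93337 + 47.244*I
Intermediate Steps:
W(w, K) = 3*sqrt(-82 + w) (W(w, K) = 3*sqrt(w - 82) = 3*sqrt(-82 + w))
(-6393 - 20350)/(16985 + 11667) + W(-166, 139) = (-6393 - 20350)/(16985 + 11667) + 3*sqrt(-82 - 166) = -26743/28652 + 3*sqrt(-248) = -26743*1/28652 + 3*(2*I*sqrt(62)) = -26743/28652 + 6*I*sqrt(62)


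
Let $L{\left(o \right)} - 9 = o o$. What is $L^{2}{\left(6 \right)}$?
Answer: $2025$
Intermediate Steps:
$L{\left(o \right)} = 9 + o^{2}$ ($L{\left(o \right)} = 9 + o o = 9 + o^{2}$)
$L^{2}{\left(6 \right)} = \left(9 + 6^{2}\right)^{2} = \left(9 + 36\right)^{2} = 45^{2} = 2025$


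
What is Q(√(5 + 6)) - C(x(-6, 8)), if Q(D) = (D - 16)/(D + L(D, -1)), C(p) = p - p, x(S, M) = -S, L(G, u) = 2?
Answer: 43/7 - 18*√11/7 ≈ -2.3856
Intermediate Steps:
C(p) = 0
Q(D) = (-16 + D)/(2 + D) (Q(D) = (D - 16)/(D + 2) = (-16 + D)/(2 + D))
Q(√(5 + 6)) - C(x(-6, 8)) = (-16 + √(5 + 6))/(2 + √(5 + 6)) - 1*0 = (-16 + √11)/(2 + √11) + 0 = (-16 + √11)/(2 + √11)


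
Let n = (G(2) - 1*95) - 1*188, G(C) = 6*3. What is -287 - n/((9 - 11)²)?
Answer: -883/4 ≈ -220.75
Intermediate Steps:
G(C) = 18
n = -265 (n = (18 - 1*95) - 1*188 = (18 - 95) - 188 = -77 - 188 = -265)
-287 - n/((9 - 11)²) = -287 - (-265)/((9 - 11)²) = -287 - (-265)/((-2)²) = -287 - (-265)/4 = -287 - 1*(-265/4) = -287 + 265/4 = -883/4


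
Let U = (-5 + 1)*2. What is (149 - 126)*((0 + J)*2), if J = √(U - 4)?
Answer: 92*I*√3 ≈ 159.35*I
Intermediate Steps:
U = -8 (U = -4*2 = -8)
J = 2*I*√3 (J = √(-8 - 4) = √(-12) = 2*I*√3 ≈ 3.4641*I)
(149 - 126)*((0 + J)*2) = (149 - 126)*((0 + 2*I*√3)*2) = 23*((2*I*√3)*2) = 23*(4*I*√3) = 92*I*√3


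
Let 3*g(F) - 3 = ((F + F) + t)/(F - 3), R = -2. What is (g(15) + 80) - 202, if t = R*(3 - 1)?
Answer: -2165/18 ≈ -120.28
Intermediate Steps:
t = -4 (t = -2*(3 - 1) = -2*2 = -4)
g(F) = 1 + (-4 + 2*F)/(3*(-3 + F)) (g(F) = 1 + (((F + F) - 4)/(F - 3))/3 = 1 + ((2*F - 4)/(-3 + F))/3 = 1 + ((-4 + 2*F)/(-3 + F))/3 = 1 + (-4 + 2*F)/(3*(-3 + F)))
(g(15) + 80) - 202 = ((-13 + 5*15)/(3*(-3 + 15)) + 80) - 202 = ((⅓)*(-13 + 75)/12 + 80) - 202 = ((⅓)*(1/12)*62 + 80) - 202 = (31/18 + 80) - 202 = 1471/18 - 202 = -2165/18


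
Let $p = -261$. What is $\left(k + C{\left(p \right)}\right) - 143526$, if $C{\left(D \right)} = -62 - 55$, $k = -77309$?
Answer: $-220952$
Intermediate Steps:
$C{\left(D \right)} = -117$ ($C{\left(D \right)} = -62 - 55 = -117$)
$\left(k + C{\left(p \right)}\right) - 143526 = \left(-77309 - 117\right) - 143526 = -77426 - 143526 = -220952$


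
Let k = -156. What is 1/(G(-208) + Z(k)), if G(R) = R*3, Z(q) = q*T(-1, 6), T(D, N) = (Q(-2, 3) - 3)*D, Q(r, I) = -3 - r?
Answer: -1/1248 ≈ -0.00080128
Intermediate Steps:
T(D, N) = -4*D (T(D, N) = ((-3 - 1*(-2)) - 3)*D = ((-3 + 2) - 3)*D = (-1 - 3)*D = -4*D)
Z(q) = 4*q (Z(q) = q*(-4*(-1)) = q*4 = 4*q)
G(R) = 3*R
1/(G(-208) + Z(k)) = 1/(3*(-208) + 4*(-156)) = 1/(-624 - 624) = 1/(-1248) = -1/1248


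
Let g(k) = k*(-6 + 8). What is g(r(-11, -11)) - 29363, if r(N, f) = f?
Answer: -29385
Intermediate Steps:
g(k) = 2*k (g(k) = k*2 = 2*k)
g(r(-11, -11)) - 29363 = 2*(-11) - 29363 = -22 - 29363 = -29385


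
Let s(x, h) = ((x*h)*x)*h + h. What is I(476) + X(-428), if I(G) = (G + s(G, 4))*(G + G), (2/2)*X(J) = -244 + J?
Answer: 3451661920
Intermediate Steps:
X(J) = -244 + J
s(x, h) = h + h²*x² (s(x, h) = ((h*x)*x)*h + h = (h*x²)*h + h = h²*x² + h = h + h²*x²)
I(G) = 2*G*(4 + G + 16*G²) (I(G) = (G + 4*(1 + 4*G²))*(G + G) = (G + (4 + 16*G²))*(2*G) = (4 + G + 16*G²)*(2*G) = 2*G*(4 + G + 16*G²))
I(476) + X(-428) = 2*476*(4 + 476 + 16*476²) + (-244 - 428) = 2*476*(4 + 476 + 16*226576) - 672 = 2*476*(4 + 476 + 3625216) - 672 = 2*476*3625696 - 672 = 3451662592 - 672 = 3451661920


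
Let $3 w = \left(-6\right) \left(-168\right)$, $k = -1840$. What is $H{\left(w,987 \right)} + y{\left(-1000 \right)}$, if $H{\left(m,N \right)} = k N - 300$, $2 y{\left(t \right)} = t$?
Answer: $-1816880$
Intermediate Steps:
$w = 336$ ($w = \frac{\left(-6\right) \left(-168\right)}{3} = \frac{1}{3} \cdot 1008 = 336$)
$y{\left(t \right)} = \frac{t}{2}$
$H{\left(m,N \right)} = -300 - 1840 N$ ($H{\left(m,N \right)} = - 1840 N - 300 = -300 - 1840 N$)
$H{\left(w,987 \right)} + y{\left(-1000 \right)} = \left(-300 - 1816080\right) + \frac{1}{2} \left(-1000\right) = \left(-300 - 1816080\right) - 500 = -1816380 - 500 = -1816880$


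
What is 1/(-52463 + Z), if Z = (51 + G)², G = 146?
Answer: -1/13654 ≈ -7.3239e-5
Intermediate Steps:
Z = 38809 (Z = (51 + 146)² = 197² = 38809)
1/(-52463 + Z) = 1/(-52463 + 38809) = 1/(-13654) = -1/13654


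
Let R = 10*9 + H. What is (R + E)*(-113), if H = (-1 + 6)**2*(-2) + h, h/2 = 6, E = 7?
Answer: -6667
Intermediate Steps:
h = 12 (h = 2*6 = 12)
H = -38 (H = (-1 + 6)**2*(-2) + 12 = 5**2*(-2) + 12 = 25*(-2) + 12 = -50 + 12 = -38)
R = 52 (R = 10*9 - 38 = 90 - 38 = 52)
(R + E)*(-113) = (52 + 7)*(-113) = 59*(-113) = -6667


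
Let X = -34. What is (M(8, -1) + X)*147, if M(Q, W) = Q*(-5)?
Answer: -10878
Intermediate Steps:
M(Q, W) = -5*Q
(M(8, -1) + X)*147 = (-5*8 - 34)*147 = (-40 - 34)*147 = -74*147 = -10878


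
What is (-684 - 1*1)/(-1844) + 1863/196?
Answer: 223102/22589 ≈ 9.8766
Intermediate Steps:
(-684 - 1*1)/(-1844) + 1863/196 = (-684 - 1)*(-1/1844) + 1863*(1/196) = -685*(-1/1844) + 1863/196 = 685/1844 + 1863/196 = 223102/22589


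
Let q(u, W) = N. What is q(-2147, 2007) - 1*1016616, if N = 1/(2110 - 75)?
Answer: -2068813559/2035 ≈ -1.0166e+6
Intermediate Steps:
N = 1/2035 ≈ 0.00049140
q(u, W) = 1/2035
q(-2147, 2007) - 1*1016616 = 1/2035 - 1*1016616 = 1/2035 - 1016616 = -2068813559/2035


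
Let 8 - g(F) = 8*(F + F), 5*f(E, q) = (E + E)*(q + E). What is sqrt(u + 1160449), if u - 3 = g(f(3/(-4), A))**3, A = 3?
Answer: 6*sqrt(20262095)/25 ≈ 1080.3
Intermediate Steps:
f(E, q) = 2*E*(E + q)/5 (f(E, q) = ((E + E)*(q + E))/5 = ((2*E)*(E + q))/5 = (2*E*(E + q))/5 = 2*E*(E + q)/5)
g(F) = 8 - 16*F (g(F) = 8 - 8*(F + F) = 8 - 8*2*F = 8 - 16*F)
u = 830959/125 (u = 3 + (8 - 32*3/(-4)*(3/(-4) + 3)/5)**3 = 3 + (8 - 32*3*(-1/4)*(3*(-1/4) + 3)/5)**3 = 3 + (8 - 32*(-3)*(-3/4 + 3)/(5*4))**3 = 3 + (8 - 32*(-3)*9/(5*4*4))**3 = 3 + (8 - 16*(-27/40))**3 = 3 + (8 + 54/5)**3 = 3 + (94/5)**3 = 3 + 830584/125 = 830959/125 ≈ 6647.7)
sqrt(u + 1160449) = sqrt(830959/125 + 1160449) = sqrt(145887084/125) = 6*sqrt(20262095)/25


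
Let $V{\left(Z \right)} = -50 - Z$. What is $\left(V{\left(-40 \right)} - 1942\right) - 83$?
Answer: $-2035$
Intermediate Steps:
$\left(V{\left(-40 \right)} - 1942\right) - 83 = \left(\left(-50 - -40\right) - 1942\right) - 83 = \left(\left(-50 + 40\right) - 1942\right) - 83 = \left(-10 - 1942\right) - 83 = -1952 - 83 = -2035$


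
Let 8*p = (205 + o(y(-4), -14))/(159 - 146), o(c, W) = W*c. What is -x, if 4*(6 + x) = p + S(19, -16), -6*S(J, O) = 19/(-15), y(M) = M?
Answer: 99587/18720 ≈ 5.3198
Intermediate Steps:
S(J, O) = 19/90 (S(J, O) = -19/(6*(-15)) = -19*(-1)/(6*15) = -1/6*(-19/15) = 19/90)
p = 261/104 (p = ((205 - 14*(-4))/(159 - 146))/8 = ((205 + 56)/13)/8 = (261*(1/13))/8 = (1/8)*(261/13) = 261/104 ≈ 2.5096)
x = -99587/18720 (x = -6 + (261/104 + 19/90)/4 = -6 + (1/4)*(12733/4680) = -6 + 12733/18720 = -99587/18720 ≈ -5.3198)
-x = -1*(-99587/18720) = 99587/18720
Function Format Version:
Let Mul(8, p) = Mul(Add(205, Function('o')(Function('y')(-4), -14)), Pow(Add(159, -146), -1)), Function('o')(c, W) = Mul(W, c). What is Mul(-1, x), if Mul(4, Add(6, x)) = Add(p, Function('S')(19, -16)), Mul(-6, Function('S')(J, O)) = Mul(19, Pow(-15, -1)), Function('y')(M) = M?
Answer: Rational(99587, 18720) ≈ 5.3198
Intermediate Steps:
Function('S')(J, O) = Rational(19, 90) (Function('S')(J, O) = Mul(Rational(-1, 6), Mul(19, Pow(-15, -1))) = Mul(Rational(-1, 6), Mul(19, Rational(-1, 15))) = Mul(Rational(-1, 6), Rational(-19, 15)) = Rational(19, 90))
p = Rational(261, 104) (p = Mul(Rational(1, 8), Mul(Add(205, Mul(-14, -4)), Pow(Add(159, -146), -1))) = Mul(Rational(1, 8), Mul(Add(205, 56), Pow(13, -1))) = Mul(Rational(1, 8), Mul(261, Rational(1, 13))) = Mul(Rational(1, 8), Rational(261, 13)) = Rational(261, 104) ≈ 2.5096)
x = Rational(-99587, 18720) (x = Add(-6, Mul(Rational(1, 4), Add(Rational(261, 104), Rational(19, 90)))) = Add(-6, Mul(Rational(1, 4), Rational(12733, 4680))) = Add(-6, Rational(12733, 18720)) = Rational(-99587, 18720) ≈ -5.3198)
Mul(-1, x) = Mul(-1, Rational(-99587, 18720)) = Rational(99587, 18720)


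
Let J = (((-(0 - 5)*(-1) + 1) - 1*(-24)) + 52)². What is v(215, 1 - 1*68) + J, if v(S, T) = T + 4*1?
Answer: 5121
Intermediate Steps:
v(S, T) = 4 + T (v(S, T) = T + 4 = 4 + T)
J = 5184 (J = (((-(-5)*(-1) + 1) + 24) + 52)² = (((-1*5 + 1) + 24) + 52)² = (((-5 + 1) + 24) + 52)² = ((-4 + 24) + 52)² = (20 + 52)² = 72² = 5184)
v(215, 1 - 1*68) + J = (4 + (1 - 1*68)) + 5184 = (4 + (1 - 68)) + 5184 = (4 - 67) + 5184 = -63 + 5184 = 5121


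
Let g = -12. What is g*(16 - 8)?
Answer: -96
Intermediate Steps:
g*(16 - 8) = -12*(16 - 8) = -12*8 = -96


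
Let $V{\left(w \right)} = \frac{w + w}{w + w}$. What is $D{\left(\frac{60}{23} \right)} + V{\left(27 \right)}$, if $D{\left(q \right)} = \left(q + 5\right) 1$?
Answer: $\frac{198}{23} \approx 8.6087$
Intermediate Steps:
$V{\left(w \right)} = 1$ ($V{\left(w \right)} = \frac{2 w}{2 w} = 2 w \frac{1}{2 w} = 1$)
$D{\left(q \right)} = 5 + q$ ($D{\left(q \right)} = \left(5 + q\right) 1 = 5 + q$)
$D{\left(\frac{60}{23} \right)} + V{\left(27 \right)} = \left(5 + \frac{60}{23}\right) + 1 = \frac{175}{23} + 1 = \frac{198}{23}$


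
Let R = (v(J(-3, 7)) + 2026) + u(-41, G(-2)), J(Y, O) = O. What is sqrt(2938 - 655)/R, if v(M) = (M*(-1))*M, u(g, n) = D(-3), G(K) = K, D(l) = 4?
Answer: sqrt(2283)/1981 ≈ 0.024119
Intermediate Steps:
u(g, n) = 4
v(M) = -M**2 (v(M) = (-M)*M = -M**2)
R = 1981 (R = (-1*7**2 + 2026) + 4 = (-1*49 + 2026) + 4 = (-49 + 2026) + 4 = 1977 + 4 = 1981)
sqrt(2938 - 655)/R = sqrt(2938 - 655)/1981 = sqrt(2283)*(1/1981) = sqrt(2283)/1981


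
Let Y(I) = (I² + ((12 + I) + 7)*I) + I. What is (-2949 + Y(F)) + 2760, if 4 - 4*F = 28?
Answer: -237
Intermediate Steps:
F = -6 (F = 1 - ¼*28 = 1 - 7 = -6)
Y(I) = I + I² + I*(19 + I) (Y(I) = (I² + (19 + I)*I) + I = (I² + I*(19 + I)) + I = I + I² + I*(19 + I))
(-2949 + Y(F)) + 2760 = (-2949 + 2*(-6)*(10 - 6)) + 2760 = (-2949 + 2*(-6)*4) + 2760 = (-2949 - 48) + 2760 = -2997 + 2760 = -237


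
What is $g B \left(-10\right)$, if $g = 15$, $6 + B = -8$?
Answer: $2100$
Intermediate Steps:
$B = -14$ ($B = -6 - 8 = -14$)
$g B \left(-10\right) = 15 \left(-14\right) \left(-10\right) = \left(-210\right) \left(-10\right) = 2100$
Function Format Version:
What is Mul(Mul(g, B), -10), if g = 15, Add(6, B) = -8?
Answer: 2100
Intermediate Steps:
B = -14 (B = Add(-6, -8) = -14)
Mul(Mul(g, B), -10) = Mul(Mul(15, -14), -10) = Mul(-210, -10) = 2100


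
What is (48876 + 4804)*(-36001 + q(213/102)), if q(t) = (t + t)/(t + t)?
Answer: -1932480000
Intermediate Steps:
q(t) = 1 (q(t) = (2*t)/((2*t)) = (2*t)*(1/(2*t)) = 1)
(48876 + 4804)*(-36001 + q(213/102)) = (48876 + 4804)*(-36001 + 1) = 53680*(-36000) = -1932480000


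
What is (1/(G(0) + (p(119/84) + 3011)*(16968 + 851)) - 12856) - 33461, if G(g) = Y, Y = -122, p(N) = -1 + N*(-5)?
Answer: -29740432911705/642106201 ≈ -46317.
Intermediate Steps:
p(N) = -1 - 5*N
G(g) = -122
(1/(G(0) + (p(119/84) + 3011)*(16968 + 851)) - 12856) - 33461 = (1/(-122 + ((-1 - 595/84) + 3011)*(16968 + 851)) - 12856) - 33461 = (1/(-122 + ((-1 - 595/84) + 3011)*17819) - 12856) - 33461 = (1/(-122 + ((-1 - 5*17/12) + 3011)*17819) - 12856) - 33461 = (1/(-122 + ((-1 - 85/12) + 3011)*17819) - 12856) - 33461 = (1/(-122 + (-97/12 + 3011)*17819) - 12856) - 33461 = (1/(-122 + (36035/12)*17819) - 12856) - 33461 = (1/(-122 + 642107665/12) - 12856) - 33461 = (1/(642106201/12) - 12856) - 33461 = (12/642106201 - 12856) - 33461 = -8254917320044/642106201 - 33461 = -29740432911705/642106201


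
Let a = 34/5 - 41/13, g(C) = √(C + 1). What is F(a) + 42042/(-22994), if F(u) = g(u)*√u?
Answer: -21021/11497 + √71574/65 ≈ 2.2875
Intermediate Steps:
g(C) = √(1 + C)
a = 237/65 (a = 34*(⅕) - 41*1/13 = 34/5 - 41/13 = 237/65 ≈ 3.6462)
F(u) = √u*√(1 + u) (F(u) = √(1 + u)*√u = √u*√(1 + u))
F(a) + 42042/(-22994) = √(237/65)*√(1 + 237/65) + 42042/(-22994) = (√15405/65)*√(302/65) + 42042*(-1/22994) = (√15405/65)*(√19630/65) - 21021/11497 = √71574/65 - 21021/11497 = -21021/11497 + √71574/65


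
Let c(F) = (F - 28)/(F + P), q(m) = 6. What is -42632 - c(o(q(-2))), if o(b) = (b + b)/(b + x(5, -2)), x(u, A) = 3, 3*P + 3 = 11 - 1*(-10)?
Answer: -468912/11 ≈ -42628.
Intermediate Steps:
P = 6 (P = -1 + (11 - 1*(-10))/3 = -1 + (11 + 10)/3 = -1 + (⅓)*21 = -1 + 7 = 6)
o(b) = 2*b/(3 + b) (o(b) = (b + b)/(b + 3) = (2*b)/(3 + b) = 2*b/(3 + b))
c(F) = (-28 + F)/(6 + F) (c(F) = (F - 28)/(F + 6) = (-28 + F)/(6 + F))
-42632 - c(o(q(-2))) = -42632 - (-28 + 2*6/(3 + 6))/(6 + 2*6/(3 + 6)) = -42632 - (-28 + 2*6/9)/(6 + 2*6/9) = -42632 - (-28 + 2*6*(⅑))/(6 + 2*6*(⅑)) = -42632 - (-28 + 4/3)/(6 + 4/3) = -42632 - (-80)/(22/3*3) = -42632 - 3*(-80)/(22*3) = -42632 - 1*(-40/11) = -42632 + 40/11 = -468912/11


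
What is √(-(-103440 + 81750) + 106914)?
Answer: 2*√32151 ≈ 358.61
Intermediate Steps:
√(-(-103440 + 81750) + 106914) = √(-1*(-21690) + 106914) = √(21690 + 106914) = √128604 = 2*√32151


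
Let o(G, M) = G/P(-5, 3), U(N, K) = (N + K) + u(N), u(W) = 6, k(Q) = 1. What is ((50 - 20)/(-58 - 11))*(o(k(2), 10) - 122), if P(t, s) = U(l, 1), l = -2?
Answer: 1218/23 ≈ 52.957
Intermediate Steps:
U(N, K) = 6 + K + N (U(N, K) = (N + K) + 6 = (K + N) + 6 = 6 + K + N)
P(t, s) = 5 (P(t, s) = 6 + 1 - 2 = 5)
o(G, M) = G/5
((50 - 20)/(-58 - 11))*(o(k(2), 10) - 122) = ((50 - 20)/(-58 - 11))*((1/5)*1 - 122) = (30/(-69))*(1/5 - 122) = (30*(-1/69))*(-609/5) = -10/23*(-609/5) = 1218/23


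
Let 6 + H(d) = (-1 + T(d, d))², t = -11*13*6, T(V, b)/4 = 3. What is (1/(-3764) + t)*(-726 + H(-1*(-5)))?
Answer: 1973232443/3764 ≈ 5.2424e+5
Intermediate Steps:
T(V, b) = 12 (T(V, b) = 4*3 = 12)
t = -858 (t = -143*6 = -858)
H(d) = 115 (H(d) = -6 + (-1 + 12)² = -6 + 11² = -6 + 121 = 115)
(1/(-3764) + t)*(-726 + H(-1*(-5))) = (1/(-3764) - 858)*(-726 + 115) = (-1/3764 - 858)*(-611) = -3229513/3764*(-611) = 1973232443/3764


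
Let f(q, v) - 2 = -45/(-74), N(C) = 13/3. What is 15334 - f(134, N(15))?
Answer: 1134523/74 ≈ 15331.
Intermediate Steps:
N(C) = 13/3 (N(C) = 13*(1/3) = 13/3)
f(q, v) = 193/74 (f(q, v) = 2 - 45/(-74) = 2 - 45*(-1/74) = 2 + 45/74 = 193/74)
15334 - f(134, N(15)) = 15334 - 1*193/74 = 15334 - 193/74 = 1134523/74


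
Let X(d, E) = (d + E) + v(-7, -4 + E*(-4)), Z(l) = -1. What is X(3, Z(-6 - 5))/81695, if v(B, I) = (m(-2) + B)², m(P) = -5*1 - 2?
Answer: 198/81695 ≈ 0.0024236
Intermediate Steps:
m(P) = -7 (m(P) = -5 - 2 = -7)
v(B, I) = (-7 + B)²
X(d, E) = 196 + E + d (X(d, E) = (d + E) + (-7 - 7)² = (E + d) + (-14)² = (E + d) + 196 = 196 + E + d)
X(3, Z(-6 - 5))/81695 = (196 - 1 + 3)/81695 = 198*(1/81695) = 198/81695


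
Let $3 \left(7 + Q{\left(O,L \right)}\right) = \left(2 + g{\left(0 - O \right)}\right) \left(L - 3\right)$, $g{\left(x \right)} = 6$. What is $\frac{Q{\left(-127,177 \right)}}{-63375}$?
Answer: $- \frac{457}{63375} \approx -0.007211$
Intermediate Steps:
$Q{\left(O,L \right)} = -15 + \frac{8 L}{3}$ ($Q{\left(O,L \right)} = -7 + \frac{\left(2 + 6\right) \left(L - 3\right)}{3} = -7 + \frac{8 \left(L - 3\right)}{3} = -7 + \frac{8 \left(-3 + L\right)}{3} = -7 + \frac{-24 + 8 L}{3} = -7 + \left(-8 + \frac{8 L}{3}\right) = -15 + \frac{8 L}{3}$)
$\frac{Q{\left(-127,177 \right)}}{-63375} = \frac{-15 + \frac{8}{3} \cdot 177}{-63375} = \left(-15 + 472\right) \left(- \frac{1}{63375}\right) = 457 \left(- \frac{1}{63375}\right) = - \frac{457}{63375}$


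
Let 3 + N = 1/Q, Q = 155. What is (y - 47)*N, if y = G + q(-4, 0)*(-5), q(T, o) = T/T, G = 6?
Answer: 21344/155 ≈ 137.70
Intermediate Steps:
q(T, o) = 1
N = -464/155 (N = -3 + 1/155 = -464/155 ≈ -2.9935)
y = 1 (y = 6 + 1*(-5) = 6 - 5 = 1)
(y - 47)*N = (1 - 47)*(-464/155) = -46*(-464/155) = 21344/155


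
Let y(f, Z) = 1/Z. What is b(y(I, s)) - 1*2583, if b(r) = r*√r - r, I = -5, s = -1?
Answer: -2582 - I ≈ -2582.0 - 1.0*I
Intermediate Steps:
b(r) = r^(3/2) - r
b(y(I, s)) - 1*2583 = ((1/(-1))^(3/2) - 1/(-1)) - 1*2583 = ((-1)^(3/2) - 1*(-1)) - 2583 = (-I + 1) - 2583 = (1 - I) - 2583 = -2582 - I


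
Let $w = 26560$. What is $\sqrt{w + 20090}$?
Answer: $5 \sqrt{1866} \approx 215.99$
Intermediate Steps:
$\sqrt{w + 20090} = \sqrt{26560 + 20090} = \sqrt{46650} = 5 \sqrt{1866}$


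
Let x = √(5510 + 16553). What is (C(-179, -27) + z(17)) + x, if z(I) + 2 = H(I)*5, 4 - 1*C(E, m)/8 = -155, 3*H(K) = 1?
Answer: 3815/3 + √22063 ≈ 1420.2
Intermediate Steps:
H(K) = ⅓ (H(K) = (⅓)*1 = ⅓)
x = √22063 ≈ 148.54
C(E, m) = 1272 (C(E, m) = 32 - 8*(-155) = 32 + 1240 = 1272)
z(I) = -⅓ (z(I) = -2 + (⅓)*5 = -2 + 5/3 = -⅓)
(C(-179, -27) + z(17)) + x = (1272 - ⅓) + √22063 = 3815/3 + √22063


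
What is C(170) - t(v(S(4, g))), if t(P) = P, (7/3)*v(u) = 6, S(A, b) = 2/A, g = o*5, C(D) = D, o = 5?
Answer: 1172/7 ≈ 167.43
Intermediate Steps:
g = 25 (g = 5*5 = 25)
v(u) = 18/7 (v(u) = (3/7)*6 = 18/7)
C(170) - t(v(S(4, g))) = 170 - 1*18/7 = 170 - 18/7 = 1172/7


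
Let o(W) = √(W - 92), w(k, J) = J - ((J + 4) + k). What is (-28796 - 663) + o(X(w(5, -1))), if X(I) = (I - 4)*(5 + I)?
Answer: -29459 + 2*I*√10 ≈ -29459.0 + 6.3246*I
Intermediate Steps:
w(k, J) = -4 - k (w(k, J) = J - ((4 + J) + k) = J - (4 + J + k) = J + (-4 - J - k) = -4 - k)
X(I) = (-4 + I)*(5 + I)
o(W) = √(-92 + W)
(-28796 - 663) + o(X(w(5, -1))) = (-28796 - 663) + √(-92 + (-20 + (-4 - 1*5) + (-4 - 1*5)²)) = -29459 + √(-92 + (-20 + (-4 - 5) + (-4 - 5)²)) = -29459 + √(-92 + (-20 - 9 + (-9)²)) = -29459 + √(-92 + (-20 - 9 + 81)) = -29459 + √(-92 + 52) = -29459 + √(-40) = -29459 + 2*I*√10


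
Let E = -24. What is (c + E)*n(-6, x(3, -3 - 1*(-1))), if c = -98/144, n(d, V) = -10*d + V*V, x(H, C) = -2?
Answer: -14216/9 ≈ -1579.6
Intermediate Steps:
n(d, V) = V**2 - 10*d (n(d, V) = -10*d + V**2 = V**2 - 10*d)
c = -49/72 (c = -98*1/144 = -49/72 ≈ -0.68056)
(c + E)*n(-6, x(3, -3 - 1*(-1))) = (-49/72 - 24)*((-2)**2 - 10*(-6)) = -1777*(4 + 60)/72 = -1777/72*64 = -14216/9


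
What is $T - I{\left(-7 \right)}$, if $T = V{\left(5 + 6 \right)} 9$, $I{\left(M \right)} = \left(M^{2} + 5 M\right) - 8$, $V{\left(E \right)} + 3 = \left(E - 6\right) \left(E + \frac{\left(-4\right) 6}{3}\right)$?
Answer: $102$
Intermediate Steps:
$V{\left(E \right)} = -3 + \left(-8 + E\right) \left(-6 + E\right)$ ($V{\left(E \right)} = -3 + \left(E - 6\right) \left(E + \frac{\left(-4\right) 6}{3}\right) = -3 + \left(-6 + E\right) \left(E - 8\right) = -3 + \left(-6 + E\right) \left(-8 + E\right) = -3 + \left(-8 + E\right) \left(-6 + E\right)$)
$I{\left(M \right)} = -8 + M^{2} + 5 M$
$T = 108$ ($T = \left(45 + \left(5 + 6\right)^{2} - 14 \left(5 + 6\right)\right) 9 = \left(45 + 11^{2} - 154\right) 9 = \left(45 + 121 - 154\right) 9 = 12 \cdot 9 = 108$)
$T - I{\left(-7 \right)} = 108 - \left(-8 + \left(-7\right)^{2} + 5 \left(-7\right)\right) = 108 - \left(-8 + 49 - 35\right) = 108 - 6 = 102$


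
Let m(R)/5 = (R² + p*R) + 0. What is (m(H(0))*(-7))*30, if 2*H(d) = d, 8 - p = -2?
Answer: 0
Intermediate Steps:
p = 10 (p = 8 - 1*(-2) = 8 + 2 = 10)
H(d) = d/2
m(R) = 5*R² + 50*R (m(R) = 5*((R² + 10*R) + 0) = 5*(R² + 10*R) = 5*R² + 50*R)
(m(H(0))*(-7))*30 = ((5*((½)*0)*(10 + (½)*0))*(-7))*30 = ((5*0*(10 + 0))*(-7))*30 = ((5*0*10)*(-7))*30 = (0*(-7))*30 = 0*30 = 0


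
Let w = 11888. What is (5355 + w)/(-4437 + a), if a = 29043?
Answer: 17243/24606 ≈ 0.70076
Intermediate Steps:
(5355 + w)/(-4437 + a) = (5355 + 11888)/(-4437 + 29043) = 17243/24606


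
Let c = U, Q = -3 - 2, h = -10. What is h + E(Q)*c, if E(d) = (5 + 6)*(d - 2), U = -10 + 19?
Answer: -703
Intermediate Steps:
Q = -5
U = 9
c = 9
E(d) = -22 + 11*d (E(d) = 11*(-2 + d) = -22 + 11*d)
h + E(Q)*c = -10 + (-22 + 11*(-5))*9 = -10 + (-22 - 55)*9 = -10 - 77*9 = -10 - 693 = -703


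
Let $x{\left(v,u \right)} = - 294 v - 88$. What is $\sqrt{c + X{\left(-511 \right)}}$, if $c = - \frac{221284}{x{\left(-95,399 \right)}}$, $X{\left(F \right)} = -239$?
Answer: $\frac{i \sqrt{47857070881}}{13921} \approx 15.715 i$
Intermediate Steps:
$x{\left(v,u \right)} = -88 - 294 v$
$c = - \frac{110642}{13921}$ ($c = - \frac{221284}{-88 - -27930} = - \frac{221284}{-88 + 27930} = - \frac{221284}{27842} = \left(-221284\right) \frac{1}{27842} = - \frac{110642}{13921} \approx -7.9478$)
$\sqrt{c + X{\left(-511 \right)}} = \sqrt{- \frac{110642}{13921} - 239} = \sqrt{- \frac{3437761}{13921}} = \frac{i \sqrt{47857070881}}{13921}$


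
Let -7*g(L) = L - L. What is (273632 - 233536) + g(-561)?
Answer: 40096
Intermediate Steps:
g(L) = 0 (g(L) = -(L - L)/7 = -1/7*0 = 0)
(273632 - 233536) + g(-561) = (273632 - 233536) + 0 = 40096 + 0 = 40096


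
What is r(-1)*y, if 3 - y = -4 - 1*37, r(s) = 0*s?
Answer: 0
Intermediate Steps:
r(s) = 0
y = 44 (y = 3 - (-4 - 1*37) = 3 - (-4 - 37) = 3 - 1*(-41) = 3 + 41 = 44)
r(-1)*y = 0*44 = 0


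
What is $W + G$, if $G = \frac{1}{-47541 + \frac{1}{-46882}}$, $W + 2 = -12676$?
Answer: $- \frac{28256944039396}{2228817163} \approx -12678.0$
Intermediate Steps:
$W = -12678$ ($W = -2 - 12676 = -12678$)
$G = - \frac{46882}{2228817163}$ ($G = \frac{1}{-47541 - \frac{1}{46882}} = \frac{1}{- \frac{2228817163}{46882}} = - \frac{46882}{2228817163} \approx -2.1034 \cdot 10^{-5}$)
$W + G = -12678 - \frac{46882}{2228817163} = - \frac{28256944039396}{2228817163}$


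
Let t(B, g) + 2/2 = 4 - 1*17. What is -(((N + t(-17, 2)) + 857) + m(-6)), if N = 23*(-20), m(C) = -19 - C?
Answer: -370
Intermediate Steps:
N = -460
t(B, g) = -14 (t(B, g) = -1 + (4 - 1*17) = -1 + (4 - 17) = -1 - 13 = -14)
-(((N + t(-17, 2)) + 857) + m(-6)) = -(((-460 - 14) + 857) + (-19 - 1*(-6))) = -((-474 + 857) + (-19 + 6)) = -(383 - 13) = -1*370 = -370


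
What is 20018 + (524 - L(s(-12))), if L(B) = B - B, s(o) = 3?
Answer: 20542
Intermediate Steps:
L(B) = 0
20018 + (524 - L(s(-12))) = 20018 + (524 - 1*0) = 20018 + (524 + 0) = 20018 + 524 = 20542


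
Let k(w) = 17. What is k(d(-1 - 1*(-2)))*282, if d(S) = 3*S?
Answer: 4794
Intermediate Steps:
k(d(-1 - 1*(-2)))*282 = 17*282 = 4794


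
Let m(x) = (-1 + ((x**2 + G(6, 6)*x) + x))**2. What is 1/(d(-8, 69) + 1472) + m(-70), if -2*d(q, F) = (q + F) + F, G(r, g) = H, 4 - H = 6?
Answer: 34740182128/1407 ≈ 2.4691e+7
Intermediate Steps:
H = -2 (H = 4 - 1*6 = 4 - 6 = -2)
G(r, g) = -2
d(q, F) = -F - q/2 (d(q, F) = -((q + F) + F)/2 = -((F + q) + F)/2 = -(q + 2*F)/2 = -F - q/2)
m(x) = (-1 + x**2 - x)**2 (m(x) = (-1 + ((x**2 - 2*x) + x))**2 = (-1 + (x**2 - x))**2 = (-1 + x**2 - x)**2)
1/(d(-8, 69) + 1472) + m(-70) = 1/((-1*69 - 1/2*(-8)) + 1472) + (-1 + (-70)**2 - 1*(-70))**2 = 1/((-69 + 4) + 1472) + (-1 + 4900 + 70)**2 = 1/(-65 + 1472) + 4969**2 = 1/1407 + 24690961 = 34740182128/1407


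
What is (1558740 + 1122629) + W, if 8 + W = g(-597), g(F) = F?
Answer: 2680764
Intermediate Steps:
W = -605 (W = -8 - 597 = -605)
(1558740 + 1122629) + W = (1558740 + 1122629) - 605 = 2681369 - 605 = 2680764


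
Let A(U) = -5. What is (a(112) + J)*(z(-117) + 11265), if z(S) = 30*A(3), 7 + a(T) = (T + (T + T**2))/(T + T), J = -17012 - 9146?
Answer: -290190420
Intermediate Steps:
J = -26158
a(T) = -7 + (T**2 + 2*T)/(2*T) (a(T) = -7 + (T + (T + T**2))/(T + T) = -7 + (T**2 + 2*T)/((2*T)) = -7 + (T**2 + 2*T)*(1/(2*T)) = -7 + (T**2 + 2*T)/(2*T))
z(S) = -150 (z(S) = 30*(-5) = -150)
(a(112) + J)*(z(-117) + 11265) = ((-6 + (1/2)*112) - 26158)*(-150 + 11265) = ((-6 + 56) - 26158)*11115 = (50 - 26158)*11115 = -26108*11115 = -290190420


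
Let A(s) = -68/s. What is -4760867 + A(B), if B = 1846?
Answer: -4394280275/923 ≈ -4.7609e+6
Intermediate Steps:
-4760867 + A(B) = -4760867 - 68/1846 = -4760867 - 68*1/1846 = -4760867 - 34/923 = -4394280275/923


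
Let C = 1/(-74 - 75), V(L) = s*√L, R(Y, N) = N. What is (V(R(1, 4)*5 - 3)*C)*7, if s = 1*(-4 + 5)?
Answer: -7*√17/149 ≈ -0.19370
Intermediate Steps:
s = 1 (s = 1*1 = 1)
V(L) = √L (V(L) = 1*√L = √L)
C = -1/149 (C = 1/(-149) = -1/149 ≈ -0.0067114)
(V(R(1, 4)*5 - 3)*C)*7 = (√(4*5 - 3)*(-1/149))*7 = (√(20 - 3)*(-1/149))*7 = (√17*(-1/149))*7 = -√17/149*7 = -7*√17/149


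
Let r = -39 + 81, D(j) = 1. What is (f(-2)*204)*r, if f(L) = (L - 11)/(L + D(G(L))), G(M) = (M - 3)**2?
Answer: 111384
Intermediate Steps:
G(M) = (-3 + M)**2
f(L) = (-11 + L)/(1 + L) (f(L) = (L - 11)/(L + 1) = (-11 + L)/(1 + L))
r = 42
(f(-2)*204)*r = (((-11 - 2)/(1 - 2))*204)*42 = ((-13/(-1))*204)*42 = (-1*(-13)*204)*42 = (13*204)*42 = 2652*42 = 111384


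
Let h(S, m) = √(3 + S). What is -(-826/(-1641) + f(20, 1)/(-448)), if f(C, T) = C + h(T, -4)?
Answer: -166973/367584 ≈ -0.45424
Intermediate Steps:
f(C, T) = C + √(3 + T)
-(-826/(-1641) + f(20, 1)/(-448)) = -(-826/(-1641) + (20 + √(3 + 1))/(-448)) = -(-826*(-1/1641) + (20 + √4)*(-1/448)) = -(826/1641 + (20 + 2)*(-1/448)) = -(826/1641 + 22*(-1/448)) = -(826/1641 - 11/224) = -1*166973/367584 = -166973/367584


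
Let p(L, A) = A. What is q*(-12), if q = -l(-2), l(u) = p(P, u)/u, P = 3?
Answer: 12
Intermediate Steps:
l(u) = 1 (l(u) = u/u = 1)
q = -1 (q = -1*1 = -1)
q*(-12) = -1*(-12) = 12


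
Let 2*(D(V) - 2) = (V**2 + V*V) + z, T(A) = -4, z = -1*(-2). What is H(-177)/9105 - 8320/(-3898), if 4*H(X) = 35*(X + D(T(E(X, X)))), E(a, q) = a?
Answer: 14072923/7098258 ≈ 1.9826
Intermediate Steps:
z = 2
D(V) = 3 + V**2 (D(V) = 2 + ((V**2 + V*V) + 2)/2 = 2 + ((V**2 + V**2) + 2)/2 = 2 + (2*V**2 + 2)/2 = 2 + (2 + 2*V**2)/2 = 2 + (1 + V**2) = 3 + V**2)
H(X) = 665/4 + 35*X/4 (H(X) = (35*(X + (3 + (-4)**2)))/4 = (35*(X + (3 + 16)))/4 = (35*(X + 19))/4 = (35*(19 + X))/4 = (665 + 35*X)/4 = 665/4 + 35*X/4)
H(-177)/9105 - 8320/(-3898) = (665/4 + (35/4)*(-177))/9105 - 8320/(-3898) = (665/4 - 6195/4)*(1/9105) - 8320*(-1/3898) = -2765/2*1/9105 + 4160/1949 = -553/3642 + 4160/1949 = 14072923/7098258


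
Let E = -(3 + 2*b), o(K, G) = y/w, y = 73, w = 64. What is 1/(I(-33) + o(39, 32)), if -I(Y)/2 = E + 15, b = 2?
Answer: -64/951 ≈ -0.067298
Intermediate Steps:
o(K, G) = 73/64
E = -7 (E = -(3 + 2*2) = -(3 + 4) = -1*7 = -7)
I(Y) = -16 (I(Y) = -2*(-7 + 15) = -2*8 = -16)
1/(I(-33) + o(39, 32)) = 1/(-16 + 73/64) = 1/(-951/64) = -64/951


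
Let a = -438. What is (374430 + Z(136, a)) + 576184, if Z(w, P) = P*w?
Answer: 891046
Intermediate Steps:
(374430 + Z(136, a)) + 576184 = (374430 - 438*136) + 576184 = (374430 - 59568) + 576184 = 314862 + 576184 = 891046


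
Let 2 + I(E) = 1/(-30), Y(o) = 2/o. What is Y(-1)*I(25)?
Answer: 61/15 ≈ 4.0667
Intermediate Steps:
I(E) = -61/30 (I(E) = -2 + 1/(-30) = -2 - 1/30 = -61/30)
Y(-1)*I(25) = (2/(-1))*(-61/30) = (2*(-1))*(-61/30) = -2*(-61/30) = 61/15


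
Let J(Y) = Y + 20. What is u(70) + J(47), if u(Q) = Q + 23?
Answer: 160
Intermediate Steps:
J(Y) = 20 + Y
u(Q) = 23 + Q
u(70) + J(47) = (23 + 70) + (20 + 47) = 93 + 67 = 160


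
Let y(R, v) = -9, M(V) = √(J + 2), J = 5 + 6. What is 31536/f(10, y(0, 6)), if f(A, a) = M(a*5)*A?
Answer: 15768*√13/65 ≈ 874.65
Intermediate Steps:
J = 11
M(V) = √13 (M(V) = √(11 + 2) = √13)
f(A, a) = A*√13 (f(A, a) = √13*A = A*√13)
31536/f(10, y(0, 6)) = 31536/((10*√13)) = 31536*(√13/130) = 15768*√13/65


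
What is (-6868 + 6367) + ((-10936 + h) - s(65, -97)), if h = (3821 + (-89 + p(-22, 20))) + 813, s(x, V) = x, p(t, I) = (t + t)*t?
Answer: -5989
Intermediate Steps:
p(t, I) = 2*t² (p(t, I) = (2*t)*t = 2*t²)
h = 5513 (h = (3821 + (-89 + 2*(-22)²)) + 813 = (3821 + (-89 + 2*484)) + 813 = (3821 + (-89 + 968)) + 813 = (3821 + 879) + 813 = 4700 + 813 = 5513)
(-6868 + 6367) + ((-10936 + h) - s(65, -97)) = (-6868 + 6367) + ((-10936 + 5513) - 1*65) = -501 + (-5423 - 65) = -501 - 5488 = -5989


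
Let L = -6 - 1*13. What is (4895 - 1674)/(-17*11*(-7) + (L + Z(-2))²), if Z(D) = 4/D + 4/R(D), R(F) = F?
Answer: 3221/1838 ≈ 1.7524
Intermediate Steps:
Z(D) = 8/D (Z(D) = 4/D + 4/D = 8/D)
L = -19 (L = -6 - 13 = -19)
(4895 - 1674)/(-17*11*(-7) + (L + Z(-2))²) = (4895 - 1674)/(-17*11*(-7) + (-19 + 8/(-2))²) = 3221/(-187*(-7) + (-19 + 8*(-½))²) = 3221/(1309 + (-19 - 4)²) = 3221/(1309 + (-23)²) = 3221/(1309 + 529) = 3221/1838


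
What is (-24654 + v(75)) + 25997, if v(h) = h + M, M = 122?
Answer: 1540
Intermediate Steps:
v(h) = 122 + h (v(h) = h + 122 = 122 + h)
(-24654 + v(75)) + 25997 = (-24654 + (122 + 75)) + 25997 = (-24654 + 197) + 25997 = -24457 + 25997 = 1540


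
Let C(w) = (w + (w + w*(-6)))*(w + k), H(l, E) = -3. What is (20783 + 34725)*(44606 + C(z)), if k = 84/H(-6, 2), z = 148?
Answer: -1467298472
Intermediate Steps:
k = -28 (k = 84/(-3) = 84*(-⅓) = -28)
C(w) = -4*w*(-28 + w) (C(w) = (w + (w + w*(-6)))*(w - 28) = (w + (w - 6*w))*(-28 + w) = (w - 5*w)*(-28 + w) = (-4*w)*(-28 + w) = -4*w*(-28 + w))
(20783 + 34725)*(44606 + C(z)) = (20783 + 34725)*(44606 + 4*148*(28 - 1*148)) = 55508*(44606 + 4*148*(28 - 148)) = 55508*(44606 + 4*148*(-120)) = 55508*(44606 - 71040) = 55508*(-26434) = -1467298472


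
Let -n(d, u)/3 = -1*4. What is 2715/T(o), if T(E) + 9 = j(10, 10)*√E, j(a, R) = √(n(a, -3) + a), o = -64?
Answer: -24435/1489 - 21720*I*√22/1489 ≈ -16.41 - 68.419*I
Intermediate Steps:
n(d, u) = 12 (n(d, u) = -(-3)*4 = -3*(-4) = 12)
j(a, R) = √(12 + a)
T(E) = -9 + √22*√E (T(E) = -9 + √(12 + 10)*√E = -9 + √22*√E)
2715/T(o) = 2715/(-9 + √22*√(-64)) = 2715/(-9 + √22*(8*I)) = 2715/(-9 + 8*I*√22)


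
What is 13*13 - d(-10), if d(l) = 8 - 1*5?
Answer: 166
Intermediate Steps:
d(l) = 3 (d(l) = 8 - 5 = 3)
13*13 - d(-10) = 13*13 - 1*3 = 169 - 3 = 166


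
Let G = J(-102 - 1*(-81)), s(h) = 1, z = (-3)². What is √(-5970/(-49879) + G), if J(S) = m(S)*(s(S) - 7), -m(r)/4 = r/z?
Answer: I*√139025442266/49879 ≈ 7.4753*I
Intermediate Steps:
z = 9
m(r) = -4*r/9
J(S) = 8*S/3 (J(S) = (-4*S/9)*(1 - 7) = -4*S/9*(-6) = 8*S/3)
G = -56 (G = 8*(-102 - 1*(-81))/3 = 8*(-102 + 81)/3 = (8/3)*(-21) = -56)
√(-5970/(-49879) + G) = √(-5970/(-49879) - 56) = √(-5970*(-1/49879) - 56) = √(5970/49879 - 56) = √(-2787254/49879) = I*√139025442266/49879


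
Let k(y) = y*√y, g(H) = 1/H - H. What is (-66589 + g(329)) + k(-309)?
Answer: -22016021/329 - 309*I*√309 ≈ -66918.0 - 5431.7*I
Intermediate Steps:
k(y) = y^(3/2)
(-66589 + g(329)) + k(-309) = (-66589 + (1/329 - 1*329)) + (-309)^(3/2) = (-66589 + (1/329 - 329)) - 309*I*√309 = (-66589 - 108240/329) - 309*I*√309 = -22016021/329 - 309*I*√309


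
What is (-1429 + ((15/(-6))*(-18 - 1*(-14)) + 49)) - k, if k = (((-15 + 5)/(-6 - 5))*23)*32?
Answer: -22430/11 ≈ -2039.1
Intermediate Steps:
k = 7360/11 (k = (-10/(-11)*23)*32 = (-10*(-1/11)*23)*32 = ((10/11)*23)*32 = (230/11)*32 = 7360/11 ≈ 669.09)
(-1429 + ((15/(-6))*(-18 - 1*(-14)) + 49)) - k = (-1429 + ((15/(-6))*(-18 - 1*(-14)) + 49)) - 1*7360/11 = (-1429 + ((15*(-1/6))*(-18 + 14) + 49)) - 7360/11 = (-1429 + (-5/2*(-4) + 49)) - 7360/11 = (-1429 + (10 + 49)) - 7360/11 = (-1429 + 59) - 7360/11 = -1370 - 7360/11 = -22430/11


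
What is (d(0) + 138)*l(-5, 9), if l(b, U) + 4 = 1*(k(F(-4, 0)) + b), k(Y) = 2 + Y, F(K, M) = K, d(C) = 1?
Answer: -1529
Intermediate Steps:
l(b, U) = -6 + b (l(b, U) = -4 + 1*((2 - 4) + b) = -4 + 1*(-2 + b) = -4 + (-2 + b) = -6 + b)
(d(0) + 138)*l(-5, 9) = (1 + 138)*(-6 - 5) = 139*(-11) = -1529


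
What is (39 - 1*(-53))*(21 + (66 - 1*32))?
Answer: 5060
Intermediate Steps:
(39 - 1*(-53))*(21 + (66 - 1*32)) = (39 + 53)*(21 + (66 - 32)) = 92*(21 + 34) = 92*55 = 5060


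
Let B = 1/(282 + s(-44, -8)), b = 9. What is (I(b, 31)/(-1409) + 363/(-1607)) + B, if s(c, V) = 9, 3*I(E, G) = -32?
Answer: -141584506/658900533 ≈ -0.21488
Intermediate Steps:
I(E, G) = -32/3 (I(E, G) = (⅓)*(-32) = -32/3)
B = 1/291 (B = 1/(282 + 9) = 1/291 ≈ 0.0034364)
(I(b, 31)/(-1409) + 363/(-1607)) + B = (-32/3/(-1409) + 363/(-1607)) + 1/291 = (-32/3*(-1/1409) + 363*(-1/1607)) + 1/291 = (32/4227 - 363/1607) + 1/291 = -1482977/6792789 + 1/291 = -141584506/658900533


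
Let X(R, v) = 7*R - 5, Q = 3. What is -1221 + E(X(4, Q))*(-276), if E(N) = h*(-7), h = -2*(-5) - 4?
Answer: 10371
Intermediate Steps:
X(R, v) = -5 + 7*R
h = 6 (h = 10 - 4 = 6)
E(N) = -42 (E(N) = 6*(-7) = -42)
-1221 + E(X(4, Q))*(-276) = -1221 - 42*(-276) = -1221 + 11592 = 10371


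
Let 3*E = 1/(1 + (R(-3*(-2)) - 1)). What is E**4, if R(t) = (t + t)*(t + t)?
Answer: 1/34828517376 ≈ 2.8712e-11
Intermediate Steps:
R(t) = 4*t**2 (R(t) = (2*t)*(2*t) = 4*t**2)
E = 1/432 (E = 1/(3*(1 + (4*(-3*(-2))**2 - 1))) = 1/(3*(1 + (4*6**2 - 1))) = 1/(3*(1 + (4*36 - 1))) = 1/(3*(1 + (144 - 1))) = 1/(3*(1 + 143)) = (1/3)/144 = (1/3)*(1/144) = 1/432 ≈ 0.0023148)
E**4 = (1/432)**4 = 1/34828517376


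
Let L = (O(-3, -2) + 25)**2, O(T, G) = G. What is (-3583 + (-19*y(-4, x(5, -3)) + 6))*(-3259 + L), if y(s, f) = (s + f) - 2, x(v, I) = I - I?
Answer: 9453990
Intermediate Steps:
x(v, I) = 0
y(s, f) = -2 + f + s (y(s, f) = (f + s) - 2 = -2 + f + s)
L = 529 (L = (-2 + 25)**2 = 23**2 = 529)
(-3583 + (-19*y(-4, x(5, -3)) + 6))*(-3259 + L) = (-3583 + (-19*(-2 + 0 - 4) + 6))*(-3259 + 529) = (-3583 + (-19*(-6) + 6))*(-2730) = (-3583 + (114 + 6))*(-2730) = (-3583 + 120)*(-2730) = -3463*(-2730) = 9453990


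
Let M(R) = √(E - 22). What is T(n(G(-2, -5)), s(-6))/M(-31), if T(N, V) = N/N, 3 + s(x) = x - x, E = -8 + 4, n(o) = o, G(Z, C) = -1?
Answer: -I*√26/26 ≈ -0.19612*I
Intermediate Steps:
E = -4
M(R) = I*√26 (M(R) = √(-4 - 22) = √(-26) = I*√26)
s(x) = -3 (s(x) = -3 + (x - x) = -3 + 0 = -3)
T(N, V) = 1
T(n(G(-2, -5)), s(-6))/M(-31) = 1/(I*√26) = 1*(-I*√26/26) = -I*√26/26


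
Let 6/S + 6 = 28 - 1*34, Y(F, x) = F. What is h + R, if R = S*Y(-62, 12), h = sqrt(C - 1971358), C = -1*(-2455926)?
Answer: 31 + 2*sqrt(121142) ≈ 727.11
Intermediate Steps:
C = 2455926
h = 2*sqrt(121142) (h = sqrt(2455926 - 1971358) = sqrt(484568) = 2*sqrt(121142) ≈ 696.11)
S = -1/2 (S = 6/(-6 + (28 - 1*34)) = 6/(-6 + (28 - 34)) = 6/(-6 - 6) = 6/(-12) = 6*(-1/12) = -1/2 ≈ -0.50000)
R = 31 (R = -1/2*(-62) = 31)
h + R = 2*sqrt(121142) + 31 = 31 + 2*sqrt(121142)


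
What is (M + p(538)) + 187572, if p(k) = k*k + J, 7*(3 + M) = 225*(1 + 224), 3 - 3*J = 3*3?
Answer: 3389702/7 ≈ 4.8424e+5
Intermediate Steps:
J = -2 (J = 1 - 3 = -2)
M = 50604/7 (M = -3 + (225*(1 + 224))/7 = -3 + (225*225)/7 = -3 + (1/7)*50625 = -3 + 50625/7 = 50604/7 ≈ 7229.1)
p(k) = -2 + k**2 (p(k) = k*k - 2 = k**2 - 2 = -2 + k**2)
(M + p(538)) + 187572 = (50604/7 + (-2 + 538**2)) + 187572 = (50604/7 + (-2 + 289444)) + 187572 = (50604/7 + 289442) + 187572 = 2076698/7 + 187572 = 3389702/7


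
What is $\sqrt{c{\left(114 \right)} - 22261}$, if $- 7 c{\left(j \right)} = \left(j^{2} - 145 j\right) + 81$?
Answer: $\frac{i \sqrt{1066618}}{7} \approx 147.54 i$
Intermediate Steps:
$c{\left(j \right)} = - \frac{81}{7} - \frac{j^{2}}{7} + \frac{145 j}{7}$ ($c{\left(j \right)} = - \frac{\left(j^{2} - 145 j\right) + 81}{7} = - \frac{81 + j^{2} - 145 j}{7} = - \frac{81}{7} - \frac{j^{2}}{7} + \frac{145 j}{7}$)
$\sqrt{c{\left(114 \right)} - 22261} = \sqrt{\left(- \frac{81}{7} - \frac{114^{2}}{7} + \frac{145}{7} \cdot 114\right) - 22261} = \sqrt{\left(- \frac{81}{7} - \frac{12996}{7} + \frac{16530}{7}\right) - 22261} = \sqrt{\frac{3453}{7} - 22261} = \sqrt{- \frac{152374}{7}} = \frac{i \sqrt{1066618}}{7}$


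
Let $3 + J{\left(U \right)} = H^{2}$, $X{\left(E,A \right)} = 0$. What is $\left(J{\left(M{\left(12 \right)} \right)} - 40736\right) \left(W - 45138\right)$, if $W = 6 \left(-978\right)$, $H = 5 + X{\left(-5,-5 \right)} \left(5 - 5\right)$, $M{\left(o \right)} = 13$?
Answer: $2076658284$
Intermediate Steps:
$H = 5$ ($H = 5 + 0 \left(5 - 5\right) = 5 + 0 \cdot 0 = 5 + 0 = 5$)
$W = -5868$
$J{\left(U \right)} = 22$ ($J{\left(U \right)} = -3 + 5^{2} = -3 + 25 = 22$)
$\left(J{\left(M{\left(12 \right)} \right)} - 40736\right) \left(W - 45138\right) = \left(22 - 40736\right) \left(-5868 - 45138\right) = \left(-40714\right) \left(-51006\right) = 2076658284$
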